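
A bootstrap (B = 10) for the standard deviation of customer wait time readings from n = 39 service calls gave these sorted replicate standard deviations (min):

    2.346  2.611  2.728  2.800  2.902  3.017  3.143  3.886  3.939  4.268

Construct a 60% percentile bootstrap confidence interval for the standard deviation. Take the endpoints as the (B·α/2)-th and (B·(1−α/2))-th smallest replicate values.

α = 0.40; lower rank = 10 × 0.200 = 2; upper rank = 10 × 0.800 = 8.
The 2nd smallest replicate is 2.611; the 8th is 3.886.

(2.611, 3.886)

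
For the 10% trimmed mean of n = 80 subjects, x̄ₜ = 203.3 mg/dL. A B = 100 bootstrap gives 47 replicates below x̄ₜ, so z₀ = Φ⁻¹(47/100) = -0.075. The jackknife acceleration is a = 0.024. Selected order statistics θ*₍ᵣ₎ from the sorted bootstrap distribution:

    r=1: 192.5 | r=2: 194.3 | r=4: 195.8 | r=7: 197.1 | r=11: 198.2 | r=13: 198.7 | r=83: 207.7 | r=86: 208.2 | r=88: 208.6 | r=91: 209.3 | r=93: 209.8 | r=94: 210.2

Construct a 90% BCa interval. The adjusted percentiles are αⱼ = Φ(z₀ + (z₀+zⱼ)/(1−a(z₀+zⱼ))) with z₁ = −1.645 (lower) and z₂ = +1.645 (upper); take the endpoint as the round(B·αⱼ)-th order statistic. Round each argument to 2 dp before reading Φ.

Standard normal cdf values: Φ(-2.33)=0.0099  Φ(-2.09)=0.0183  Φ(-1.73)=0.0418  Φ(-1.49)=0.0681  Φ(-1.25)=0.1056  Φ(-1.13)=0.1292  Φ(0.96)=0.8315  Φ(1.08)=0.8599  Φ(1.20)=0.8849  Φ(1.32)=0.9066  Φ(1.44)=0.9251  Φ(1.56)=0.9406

Lower: z₀ + z₁ = -0.075 + (-1.645) = -1.720; 1 − a(z₀+z₁) = 1 − (0.024)(-1.720) = 1.0413; argument = -0.075 + (-1.720)/1.0413 = -1.7268 → -1.73.
α₁ = Φ(-1.73) = 0.0418; rank = round(100 × 0.0418) = 4; θ*₍4₎ = 195.8.
Upper: z₀ + z₂ = 1.570; 1 − a(z₀+z₂) = 0.9623; argument = 1.5565 → 1.56; α₂ = 0.9406; rank = 94; θ*₍94₎ = 210.2.

(195.8, 210.2)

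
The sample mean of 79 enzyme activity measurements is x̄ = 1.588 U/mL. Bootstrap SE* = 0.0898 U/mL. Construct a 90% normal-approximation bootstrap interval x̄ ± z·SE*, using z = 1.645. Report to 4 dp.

Margin = 1.645 × 0.0898 = 0.14772
Interval: 1.588 ± 0.14772

(1.4403, 1.7357)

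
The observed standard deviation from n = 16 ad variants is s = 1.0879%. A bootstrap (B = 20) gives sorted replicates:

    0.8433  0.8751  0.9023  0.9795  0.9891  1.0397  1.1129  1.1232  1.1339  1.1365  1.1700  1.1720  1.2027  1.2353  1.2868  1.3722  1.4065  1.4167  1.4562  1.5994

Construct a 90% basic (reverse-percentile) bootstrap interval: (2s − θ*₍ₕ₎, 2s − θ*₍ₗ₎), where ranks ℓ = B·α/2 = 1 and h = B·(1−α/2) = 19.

(0.7196, 1.3325)

Percentile endpoints at ranks 1 and 19: θ*₍1₎ = 0.8433, θ*₍19₎ = 1.4562.
Basic interval reflects these around s:
  lower = 2 × 1.0879 − 1.4562 = 0.7196
  upper = 2 × 1.0879 − 0.8433 = 1.3325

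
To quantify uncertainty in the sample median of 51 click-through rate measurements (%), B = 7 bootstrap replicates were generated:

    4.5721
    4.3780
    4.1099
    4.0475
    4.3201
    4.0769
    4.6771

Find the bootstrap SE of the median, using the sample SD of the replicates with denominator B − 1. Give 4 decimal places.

SE* = 0.2488

Bootstrap SE is the standard deviation of the 7 replicate medians.
Mean of replicates: (4.5721 + 4.3780 + 4.1099 + 4.0475 + 4.3201 + 4.0769 + 4.6771) / 7 = 30.18160 / 7 = 4.31166
Sum of squared deviations: (+0.26044)² + (+0.06634)² + (−0.20176)² + (−0.26416)² + (+0.00844)² + (−0.23476)² + (+0.36544)² = 0.37145
Variance = 0.37145 / 6 = 0.06191
SE* = √0.06191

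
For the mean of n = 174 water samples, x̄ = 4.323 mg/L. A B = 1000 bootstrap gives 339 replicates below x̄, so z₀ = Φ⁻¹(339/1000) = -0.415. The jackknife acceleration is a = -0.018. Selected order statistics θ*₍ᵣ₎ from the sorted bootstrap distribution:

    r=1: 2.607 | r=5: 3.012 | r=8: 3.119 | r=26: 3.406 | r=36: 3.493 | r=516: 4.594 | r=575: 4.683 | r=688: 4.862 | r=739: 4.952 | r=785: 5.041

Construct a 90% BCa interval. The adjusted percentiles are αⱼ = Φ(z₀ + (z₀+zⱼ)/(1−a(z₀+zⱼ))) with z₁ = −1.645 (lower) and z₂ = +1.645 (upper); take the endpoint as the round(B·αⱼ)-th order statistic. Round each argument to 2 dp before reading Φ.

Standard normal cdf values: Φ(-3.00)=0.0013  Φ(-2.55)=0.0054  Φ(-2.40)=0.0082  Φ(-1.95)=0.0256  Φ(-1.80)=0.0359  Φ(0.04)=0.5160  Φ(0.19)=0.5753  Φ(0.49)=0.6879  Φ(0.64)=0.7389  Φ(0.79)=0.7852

Lower: z₀ + z₁ = -0.415 + (-1.645) = -2.060; 1 − a(z₀+z₁) = 1 − (-0.018)(-2.060) = 0.9629; argument = -0.415 + (-2.060)/0.9629 = -2.5543 → -2.55.
α₁ = Φ(-2.55) = 0.0054; rank = round(1000 × 0.0054) = 5; θ*₍5₎ = 3.012.
Upper: z₀ + z₂ = 1.230; 1 − a(z₀+z₂) = 1.0221; argument = 0.7884 → 0.79; α₂ = 0.7852; rank = 785; θ*₍785₎ = 5.041.

(3.012, 5.041)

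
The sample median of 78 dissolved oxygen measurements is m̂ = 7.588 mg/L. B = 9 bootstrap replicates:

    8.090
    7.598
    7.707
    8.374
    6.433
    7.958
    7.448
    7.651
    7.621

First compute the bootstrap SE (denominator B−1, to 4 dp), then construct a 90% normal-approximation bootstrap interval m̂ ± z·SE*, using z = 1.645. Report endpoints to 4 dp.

(6.6981, 8.4779)

Mean of replicates = 7.6533; sum of squared deviations = 2.3412; SE* = √(2.3412/8) = 0.5410
Margin = 1.645 × 0.5410 = 0.88995
Interval: 7.588 ± 0.88995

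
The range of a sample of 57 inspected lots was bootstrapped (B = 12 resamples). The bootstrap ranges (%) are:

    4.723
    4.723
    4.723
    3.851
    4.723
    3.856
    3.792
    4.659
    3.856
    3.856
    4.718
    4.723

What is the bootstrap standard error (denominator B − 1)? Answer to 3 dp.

SE* = 0.449

Bootstrap SE is the standard deviation of the 12 replicate ranges.
Mean of replicates: (4.723 + 4.723 + 4.723 + 3.851 + 4.723 + 3.856 + 3.792 + 4.659 + 3.856 + 3.856 + 4.718 + 4.723) / 12 = 52.2030 / 12 = 4.3502
Sum of squared deviations: (+0.3727)² + (+0.3727)² + (+0.3727)² + (−0.4992)² + (+0.3727)² + (−0.4943)² + (−0.5583)² + (+0.3087)² + (−0.4943)² + (−0.4943)² + (+0.3678)² + (+0.3727)² = 2.2190
Variance = 2.2190 / 11 = 0.2017
SE* = √0.2017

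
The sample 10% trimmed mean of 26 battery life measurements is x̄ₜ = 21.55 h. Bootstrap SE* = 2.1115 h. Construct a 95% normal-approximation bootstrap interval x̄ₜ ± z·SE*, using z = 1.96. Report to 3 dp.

Margin = 1.96 × 2.1115 = 4.1385
Interval: 21.55 ± 4.1385

(17.411, 25.689)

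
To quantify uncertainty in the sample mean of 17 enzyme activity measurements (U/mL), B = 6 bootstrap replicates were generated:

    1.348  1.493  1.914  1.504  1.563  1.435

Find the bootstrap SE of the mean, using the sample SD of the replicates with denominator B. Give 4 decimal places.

Bootstrap SE is the standard deviation of the 6 replicate means.
Mean of replicates: (1.348 + 1.493 + 1.914 + 1.504 + 1.563 + 1.435) / 6 = 9.25700 / 6 = 1.54283
Sum of squared deviations: (−0.19483)² + (−0.04983)² + (+0.37117)² + (−0.03883)² + (+0.02017)² + (−0.10783)² = 0.19175
Variance = 0.19175 / 6 = 0.03196
SE* = √0.03196

SE* = 0.1788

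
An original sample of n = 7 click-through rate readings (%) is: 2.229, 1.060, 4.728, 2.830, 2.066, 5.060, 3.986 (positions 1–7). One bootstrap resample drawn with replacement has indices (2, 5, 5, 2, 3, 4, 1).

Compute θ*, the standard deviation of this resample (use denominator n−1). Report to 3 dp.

Resample values: 1.060, 2.066, 2.066, 1.060, 4.728, 2.830, 2.229.
Mean = 2.2913; sum of squared deviations = 9.3653
s² = 9.3653 / 6 = 1.5609
s = √1.5609 = 1.249

θ* = 1.249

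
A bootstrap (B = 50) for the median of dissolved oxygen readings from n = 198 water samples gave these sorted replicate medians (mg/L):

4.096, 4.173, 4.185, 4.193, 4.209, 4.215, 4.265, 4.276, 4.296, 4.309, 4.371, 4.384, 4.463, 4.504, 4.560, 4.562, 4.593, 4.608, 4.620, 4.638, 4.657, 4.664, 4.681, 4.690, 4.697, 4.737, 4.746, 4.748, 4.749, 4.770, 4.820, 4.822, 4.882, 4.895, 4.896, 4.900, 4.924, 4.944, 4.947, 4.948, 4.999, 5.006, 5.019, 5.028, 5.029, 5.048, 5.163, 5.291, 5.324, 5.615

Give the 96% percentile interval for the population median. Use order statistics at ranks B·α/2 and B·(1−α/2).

(4.096, 5.324)

α = 0.04; lower rank = 50 × 0.020 = 1; upper rank = 50 × 0.980 = 49.
The 1st smallest replicate is 4.096; the 49th is 5.324.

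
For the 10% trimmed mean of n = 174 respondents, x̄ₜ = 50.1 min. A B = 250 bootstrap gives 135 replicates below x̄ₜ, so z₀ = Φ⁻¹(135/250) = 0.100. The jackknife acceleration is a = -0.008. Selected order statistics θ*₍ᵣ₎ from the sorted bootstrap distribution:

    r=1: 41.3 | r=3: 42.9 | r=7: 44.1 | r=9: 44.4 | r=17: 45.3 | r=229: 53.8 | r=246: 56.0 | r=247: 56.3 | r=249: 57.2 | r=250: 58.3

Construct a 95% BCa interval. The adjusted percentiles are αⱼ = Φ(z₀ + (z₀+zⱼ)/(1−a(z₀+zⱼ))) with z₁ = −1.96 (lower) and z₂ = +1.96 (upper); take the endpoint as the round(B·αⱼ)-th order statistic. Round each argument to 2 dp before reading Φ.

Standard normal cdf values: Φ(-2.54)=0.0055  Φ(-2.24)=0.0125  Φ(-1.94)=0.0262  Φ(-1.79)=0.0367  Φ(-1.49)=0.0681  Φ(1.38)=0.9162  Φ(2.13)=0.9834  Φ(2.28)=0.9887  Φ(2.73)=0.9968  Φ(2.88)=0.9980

(44.4, 56.0)

Lower: z₀ + z₁ = 0.100 + (-1.960) = -1.860; 1 − a(z₀+z₁) = 1 − (-0.008)(-1.860) = 0.9851; argument = 0.100 + (-1.860)/0.9851 = -1.7881 → -1.79.
α₁ = Φ(-1.79) = 0.0367; rank = round(250 × 0.0367) = 9; θ*₍9₎ = 44.4.
Upper: z₀ + z₂ = 2.060; 1 − a(z₀+z₂) = 1.0165; argument = 2.1266 → 2.13; α₂ = 0.9834; rank = 246; θ*₍246₎ = 56.0.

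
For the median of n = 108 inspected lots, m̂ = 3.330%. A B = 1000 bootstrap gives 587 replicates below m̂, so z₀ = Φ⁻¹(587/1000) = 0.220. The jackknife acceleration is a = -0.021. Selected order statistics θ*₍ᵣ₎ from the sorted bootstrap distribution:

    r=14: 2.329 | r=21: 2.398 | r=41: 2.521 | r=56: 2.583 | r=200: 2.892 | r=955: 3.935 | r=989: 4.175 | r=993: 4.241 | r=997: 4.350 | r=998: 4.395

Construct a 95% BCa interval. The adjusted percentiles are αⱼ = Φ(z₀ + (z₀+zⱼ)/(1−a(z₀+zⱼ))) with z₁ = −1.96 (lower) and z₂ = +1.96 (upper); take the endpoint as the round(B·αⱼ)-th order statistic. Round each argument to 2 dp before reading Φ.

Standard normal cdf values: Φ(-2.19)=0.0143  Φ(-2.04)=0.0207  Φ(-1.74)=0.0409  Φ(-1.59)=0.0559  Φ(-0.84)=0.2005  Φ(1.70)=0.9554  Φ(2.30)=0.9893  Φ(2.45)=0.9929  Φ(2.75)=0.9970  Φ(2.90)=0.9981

(2.583, 4.175)

Lower: z₀ + z₁ = 0.220 + (-1.960) = -1.740; 1 − a(z₀+z₁) = 1 − (-0.021)(-1.740) = 0.9635; argument = 0.220 + (-1.740)/0.9635 = -1.5860 → -1.59.
α₁ = Φ(-1.59) = 0.0559; rank = round(1000 × 0.0559) = 56; θ*₍56₎ = 2.583.
Upper: z₀ + z₂ = 2.180; 1 − a(z₀+z₂) = 1.0458; argument = 2.3046 → 2.30; α₂ = 0.9893; rank = 989; θ*₍989₎ = 4.175.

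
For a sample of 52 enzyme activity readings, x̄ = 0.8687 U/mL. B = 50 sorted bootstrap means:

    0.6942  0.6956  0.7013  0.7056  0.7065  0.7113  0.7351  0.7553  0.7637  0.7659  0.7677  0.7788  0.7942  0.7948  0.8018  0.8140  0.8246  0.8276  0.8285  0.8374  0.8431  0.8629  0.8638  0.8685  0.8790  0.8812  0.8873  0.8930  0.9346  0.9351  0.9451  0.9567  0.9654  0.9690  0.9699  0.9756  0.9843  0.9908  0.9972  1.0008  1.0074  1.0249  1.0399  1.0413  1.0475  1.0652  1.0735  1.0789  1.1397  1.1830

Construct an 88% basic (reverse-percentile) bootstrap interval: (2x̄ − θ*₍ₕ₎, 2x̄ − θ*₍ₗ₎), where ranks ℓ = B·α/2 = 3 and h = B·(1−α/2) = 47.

Percentile endpoints at ranks 3 and 47: θ*₍3₎ = 0.7013, θ*₍47₎ = 1.0735.
Basic interval reflects these around x̄:
  lower = 2 × 0.8687 − 1.0735 = 0.6639
  upper = 2 × 0.8687 − 0.7013 = 1.0361

(0.6639, 1.0361)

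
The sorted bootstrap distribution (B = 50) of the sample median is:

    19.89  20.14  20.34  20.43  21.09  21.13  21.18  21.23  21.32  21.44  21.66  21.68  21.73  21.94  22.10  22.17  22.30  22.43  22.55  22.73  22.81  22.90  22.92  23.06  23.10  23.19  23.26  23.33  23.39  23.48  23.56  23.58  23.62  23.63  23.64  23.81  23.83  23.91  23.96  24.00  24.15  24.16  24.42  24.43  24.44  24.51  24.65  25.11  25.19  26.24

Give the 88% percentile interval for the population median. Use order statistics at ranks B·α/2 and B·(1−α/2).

(20.34, 24.65)

α = 0.12; lower rank = 50 × 0.060 = 3; upper rank = 50 × 0.940 = 47.
The 3rd smallest replicate is 20.34; the 47th is 24.65.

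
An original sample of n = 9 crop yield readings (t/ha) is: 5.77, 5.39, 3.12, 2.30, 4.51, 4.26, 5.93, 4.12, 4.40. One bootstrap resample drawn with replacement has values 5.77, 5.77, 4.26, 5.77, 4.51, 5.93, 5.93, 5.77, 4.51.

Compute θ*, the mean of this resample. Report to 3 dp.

Mean = (5.77 + 5.77 + 4.26 + 5.77 + 4.51 + 5.93 + 5.93 + 5.77 + 4.51) / 9 = 48.220 / 9 = 5.358

θ* = 5.358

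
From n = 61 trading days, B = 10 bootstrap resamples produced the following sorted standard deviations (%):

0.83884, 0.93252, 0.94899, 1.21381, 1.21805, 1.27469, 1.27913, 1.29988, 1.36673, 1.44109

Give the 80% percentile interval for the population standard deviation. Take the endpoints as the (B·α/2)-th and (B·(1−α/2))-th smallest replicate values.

(0.83884, 1.36673)

α = 0.20; lower rank = 10 × 0.100 = 1; upper rank = 10 × 0.900 = 9.
The 1st smallest replicate is 0.83884; the 9th is 1.36673.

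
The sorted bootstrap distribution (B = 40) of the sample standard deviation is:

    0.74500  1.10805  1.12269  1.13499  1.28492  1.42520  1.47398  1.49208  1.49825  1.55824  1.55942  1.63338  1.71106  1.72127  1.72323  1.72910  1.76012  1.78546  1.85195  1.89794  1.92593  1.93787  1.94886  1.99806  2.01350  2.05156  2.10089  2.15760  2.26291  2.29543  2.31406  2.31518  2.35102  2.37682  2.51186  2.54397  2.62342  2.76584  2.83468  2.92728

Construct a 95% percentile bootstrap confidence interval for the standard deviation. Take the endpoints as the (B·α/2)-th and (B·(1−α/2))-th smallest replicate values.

α = 0.05; lower rank = 40 × 0.025 = 1; upper rank = 40 × 0.975 = 39.
The 1st smallest replicate is 0.74500; the 39th is 2.83468.

(0.74500, 2.83468)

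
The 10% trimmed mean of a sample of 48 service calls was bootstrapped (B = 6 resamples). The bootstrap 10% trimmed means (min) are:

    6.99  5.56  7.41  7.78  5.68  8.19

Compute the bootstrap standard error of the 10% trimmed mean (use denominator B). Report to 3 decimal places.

Bootstrap SE is the standard deviation of the 6 replicate 10% trimmed means.
Mean of replicates: (6.99 + 5.56 + 7.41 + 7.78 + 5.68 + 8.19) / 6 = 41.6100 / 6 = 6.9350
Sum of squared deviations: (+0.0550)² + (−1.3750)² + (+0.4750)² + (+0.8450)² + (−1.2550)² + (+1.2550)² = 5.9834
Variance = 5.9834 / 6 = 0.9972
SE* = √0.9972

SE* = 0.999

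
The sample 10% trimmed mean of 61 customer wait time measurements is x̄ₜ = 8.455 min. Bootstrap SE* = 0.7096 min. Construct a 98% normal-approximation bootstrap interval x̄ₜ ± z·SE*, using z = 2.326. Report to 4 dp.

(6.8045, 10.1055)

Margin = 2.326 × 0.7096 = 1.65053
Interval: 8.455 ± 1.65053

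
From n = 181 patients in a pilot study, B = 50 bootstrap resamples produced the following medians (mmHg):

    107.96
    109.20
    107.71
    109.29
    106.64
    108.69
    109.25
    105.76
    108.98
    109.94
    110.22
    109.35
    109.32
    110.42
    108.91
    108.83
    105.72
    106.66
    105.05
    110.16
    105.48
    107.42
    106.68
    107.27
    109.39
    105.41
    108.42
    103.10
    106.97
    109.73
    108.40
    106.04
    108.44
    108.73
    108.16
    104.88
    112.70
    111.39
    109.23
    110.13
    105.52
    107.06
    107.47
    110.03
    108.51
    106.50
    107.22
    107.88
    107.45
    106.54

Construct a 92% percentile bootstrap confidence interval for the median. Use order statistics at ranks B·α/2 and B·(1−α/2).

(104.88, 110.42)

Sorted replicates: 103.10, 104.88, 105.05, 105.41, 105.48, 105.52, 105.72, 105.76, 106.04, 106.50, 106.54, 106.64, 106.66, 106.68, 106.97, 107.06, 107.22, 107.27, 107.42, 107.45, 107.47, 107.71, 107.88, 107.96, 108.16, 108.40, 108.42, 108.44, 108.51, 108.69, 108.73, 108.83, 108.91, 108.98, 109.20, 109.23, 109.25, 109.29, 109.32, 109.35, 109.39, 109.73, 109.94, 110.03, 110.13, 110.16, 110.22, 110.42, 111.39, 112.70
α = 0.08; lower rank = 50 × 0.040 = 2; upper rank = 50 × 0.960 = 48.
The 2nd smallest replicate is 104.88; the 48th is 110.42.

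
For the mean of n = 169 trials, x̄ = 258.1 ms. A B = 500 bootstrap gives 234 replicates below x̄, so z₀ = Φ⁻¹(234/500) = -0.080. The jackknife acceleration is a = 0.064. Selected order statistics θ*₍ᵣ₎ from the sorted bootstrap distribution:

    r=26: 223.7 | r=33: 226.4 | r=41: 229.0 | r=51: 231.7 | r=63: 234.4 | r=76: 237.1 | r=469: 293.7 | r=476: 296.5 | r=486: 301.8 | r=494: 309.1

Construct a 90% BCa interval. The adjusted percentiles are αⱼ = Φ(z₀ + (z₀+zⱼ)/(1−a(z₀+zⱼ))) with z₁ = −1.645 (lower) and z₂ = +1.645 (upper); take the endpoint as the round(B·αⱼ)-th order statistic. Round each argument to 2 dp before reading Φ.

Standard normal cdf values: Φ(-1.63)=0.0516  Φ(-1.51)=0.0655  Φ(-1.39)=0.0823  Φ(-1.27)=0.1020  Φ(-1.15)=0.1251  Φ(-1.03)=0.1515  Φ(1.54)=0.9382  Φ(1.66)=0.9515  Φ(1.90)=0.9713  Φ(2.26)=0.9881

Lower: z₀ + z₁ = -0.080 + (-1.645) = -1.725; 1 − a(z₀+z₁) = 1 − (0.064)(-1.725) = 1.1104; argument = -0.080 + (-1.725)/1.1104 = -1.6335 → -1.63.
α₁ = Φ(-1.63) = 0.0516; rank = round(500 × 0.0516) = 26; θ*₍26₎ = 223.7.
Upper: z₀ + z₂ = 1.565; 1 − a(z₀+z₂) = 0.8998; argument = 1.6592 → 1.66; α₂ = 0.9515; rank = 476; θ*₍476₎ = 296.5.

(223.7, 296.5)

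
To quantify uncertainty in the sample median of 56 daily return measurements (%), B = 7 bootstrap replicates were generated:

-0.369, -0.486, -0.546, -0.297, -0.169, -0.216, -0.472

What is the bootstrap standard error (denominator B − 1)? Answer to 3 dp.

SE* = 0.144

Bootstrap SE is the standard deviation of the 7 replicate medians.
Mean of replicates: ((-0.369) + (-0.486) + (-0.546) + (-0.297) + (-0.169) + (-0.216) + (-0.472)) / 7 = -2.5550 / 7 = -0.3650
Sum of squared deviations: (−0.0040)² + (−0.1210)² + (−0.1810)² + (+0.0680)² + (+0.1960)² + (+0.1490)² + (−0.1070)² = 0.1241
Variance = 0.1241 / 6 = 0.0207
SE* = √0.0207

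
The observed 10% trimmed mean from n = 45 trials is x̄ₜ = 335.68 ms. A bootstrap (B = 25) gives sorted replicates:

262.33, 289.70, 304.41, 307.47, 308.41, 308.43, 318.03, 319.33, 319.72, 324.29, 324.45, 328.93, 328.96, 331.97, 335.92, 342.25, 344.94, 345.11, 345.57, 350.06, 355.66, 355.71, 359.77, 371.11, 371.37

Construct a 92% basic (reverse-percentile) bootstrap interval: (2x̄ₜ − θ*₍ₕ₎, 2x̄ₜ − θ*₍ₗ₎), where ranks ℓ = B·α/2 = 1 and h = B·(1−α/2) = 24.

Percentile endpoints at ranks 1 and 24: θ*₍1₎ = 262.33, θ*₍24₎ = 371.11.
Basic interval reflects these around x̄ₜ:
  lower = 2 × 335.68 − 371.11 = 300.25
  upper = 2 × 335.68 − 262.33 = 409.03

(300.25, 409.03)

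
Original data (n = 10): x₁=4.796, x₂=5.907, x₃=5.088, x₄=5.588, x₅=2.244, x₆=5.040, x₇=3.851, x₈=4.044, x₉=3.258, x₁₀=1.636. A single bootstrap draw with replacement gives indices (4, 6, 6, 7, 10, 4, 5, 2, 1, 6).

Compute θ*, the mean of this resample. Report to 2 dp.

θ* = 4.47

Resample values: 5.588, 5.040, 5.040, 3.851, 1.636, 5.588, 2.244, 5.907, 4.796, 5.040.
Mean = (5.588 + 5.040 + 5.040 + 3.851 + 1.636 + 5.588 + 2.244 + 5.907 + 4.796 + 5.040) / 10 = 44.7300 / 10 = 4.47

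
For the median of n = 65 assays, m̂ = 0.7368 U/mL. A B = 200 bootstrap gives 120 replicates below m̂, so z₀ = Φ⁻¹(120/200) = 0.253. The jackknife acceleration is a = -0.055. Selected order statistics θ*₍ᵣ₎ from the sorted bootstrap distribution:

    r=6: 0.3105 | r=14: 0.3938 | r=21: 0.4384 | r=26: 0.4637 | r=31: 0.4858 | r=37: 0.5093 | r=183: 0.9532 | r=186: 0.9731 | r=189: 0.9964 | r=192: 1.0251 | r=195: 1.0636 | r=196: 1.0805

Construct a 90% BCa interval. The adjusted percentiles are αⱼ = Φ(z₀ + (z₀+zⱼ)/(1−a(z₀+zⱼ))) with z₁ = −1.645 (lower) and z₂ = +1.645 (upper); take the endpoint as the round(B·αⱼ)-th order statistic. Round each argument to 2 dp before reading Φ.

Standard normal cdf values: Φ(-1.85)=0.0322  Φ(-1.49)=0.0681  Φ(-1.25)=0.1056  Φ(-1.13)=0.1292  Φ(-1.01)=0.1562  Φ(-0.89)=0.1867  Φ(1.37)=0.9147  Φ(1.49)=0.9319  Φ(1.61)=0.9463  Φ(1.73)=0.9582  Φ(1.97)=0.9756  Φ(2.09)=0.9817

(0.4384, 1.0636)

Lower: z₀ + z₁ = 0.253 + (-1.645) = -1.392; 1 − a(z₀+z₁) = 1 − (-0.055)(-1.392) = 0.9234; argument = 0.253 + (-1.392)/0.9234 = -1.2544 → -1.25.
α₁ = Φ(-1.25) = 0.1056; rank = round(200 × 0.1056) = 21; θ*₍21₎ = 0.4384.
Upper: z₀ + z₂ = 1.898; 1 − a(z₀+z₂) = 1.1044; argument = 1.9716 → 1.97; α₂ = 0.9756; rank = 195; θ*₍195₎ = 1.0636.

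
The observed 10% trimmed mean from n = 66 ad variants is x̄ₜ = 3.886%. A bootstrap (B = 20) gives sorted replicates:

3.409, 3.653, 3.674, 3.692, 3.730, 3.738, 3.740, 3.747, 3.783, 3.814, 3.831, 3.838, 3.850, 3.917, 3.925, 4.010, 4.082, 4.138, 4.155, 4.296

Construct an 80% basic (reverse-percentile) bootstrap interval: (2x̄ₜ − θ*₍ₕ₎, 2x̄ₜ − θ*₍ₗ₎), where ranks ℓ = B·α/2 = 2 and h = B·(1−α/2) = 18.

Percentile endpoints at ranks 2 and 18: θ*₍2₎ = 3.653, θ*₍18₎ = 4.138.
Basic interval reflects these around x̄ₜ:
  lower = 2 × 3.886 − 4.138 = 3.634
  upper = 2 × 3.886 − 3.653 = 4.119

(3.634, 4.119)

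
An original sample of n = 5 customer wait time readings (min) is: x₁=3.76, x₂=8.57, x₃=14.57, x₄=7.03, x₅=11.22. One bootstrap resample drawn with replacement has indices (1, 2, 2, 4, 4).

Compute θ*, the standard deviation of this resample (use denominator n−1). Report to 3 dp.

θ* = 1.964

Resample values: 3.76, 8.57, 8.57, 7.03, 7.03.
Mean = 6.9920; sum of squared deviations = 15.4289
s² = 15.4289 / 4 = 3.8572
s = √3.8572 = 1.964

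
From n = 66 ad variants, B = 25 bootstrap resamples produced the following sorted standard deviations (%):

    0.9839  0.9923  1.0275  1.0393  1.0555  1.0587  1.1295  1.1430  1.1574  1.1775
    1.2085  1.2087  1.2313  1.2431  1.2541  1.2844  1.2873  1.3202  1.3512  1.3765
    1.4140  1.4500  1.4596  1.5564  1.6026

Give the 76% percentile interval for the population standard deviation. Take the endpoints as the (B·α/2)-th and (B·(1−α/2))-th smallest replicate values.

α = 0.24; lower rank = 25 × 0.120 = 3; upper rank = 25 × 0.880 = 22.
The 3rd smallest replicate is 1.0275; the 22nd is 1.4500.

(1.0275, 1.4500)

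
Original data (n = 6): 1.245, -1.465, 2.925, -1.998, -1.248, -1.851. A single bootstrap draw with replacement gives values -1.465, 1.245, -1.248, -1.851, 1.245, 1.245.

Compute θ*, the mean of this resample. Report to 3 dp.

θ* = -0.138

Mean = ((-1.465) + 1.245 + (-1.248) + (-1.851) + 1.245 + 1.245) / 6 = -0.8290 / 6 = -0.138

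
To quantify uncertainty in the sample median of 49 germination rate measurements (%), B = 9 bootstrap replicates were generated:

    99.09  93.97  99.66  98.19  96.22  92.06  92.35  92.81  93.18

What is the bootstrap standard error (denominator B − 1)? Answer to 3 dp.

Bootstrap SE is the standard deviation of the 9 replicate medians.
Mean of replicates: (99.09 + 93.97 + 99.66 + 98.19 + 96.22 + 92.06 + 92.35 + 92.81 + 93.18) / 9 = 857.5300 / 9 = 95.2811
Sum of squared deviations: (+3.8089)² + (−1.3111)² + (+4.3789)² + (+2.9089)² + (+0.9389)² + (−3.2211)² + (−2.9311)² + (−2.4711)² + (−2.1011)² = 74.2325
Variance = 74.2325 / 8 = 9.2791
SE* = √9.2791

SE* = 3.046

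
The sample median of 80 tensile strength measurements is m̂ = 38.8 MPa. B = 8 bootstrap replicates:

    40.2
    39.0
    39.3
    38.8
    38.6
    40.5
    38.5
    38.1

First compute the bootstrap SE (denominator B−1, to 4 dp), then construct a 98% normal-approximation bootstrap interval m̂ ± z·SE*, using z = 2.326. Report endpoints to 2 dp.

Mean of replicates = 39.1250; sum of squared deviations = 4.9150; SE* = √(4.9150/7) = 0.8379
Margin = 2.326 × 0.8379 = 1.949
Interval: 38.8 ± 1.949

(36.85, 40.75)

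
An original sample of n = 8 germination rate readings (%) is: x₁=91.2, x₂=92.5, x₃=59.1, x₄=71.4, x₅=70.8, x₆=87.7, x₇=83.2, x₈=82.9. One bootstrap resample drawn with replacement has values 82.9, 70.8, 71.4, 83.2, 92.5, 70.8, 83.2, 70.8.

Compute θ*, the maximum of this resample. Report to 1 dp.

Maximum = 92.5

θ* = 92.5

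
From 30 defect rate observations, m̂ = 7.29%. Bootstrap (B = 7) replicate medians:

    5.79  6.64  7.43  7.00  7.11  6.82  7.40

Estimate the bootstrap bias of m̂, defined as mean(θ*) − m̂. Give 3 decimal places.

mean(θ*) = (5.79 + 6.64 + 7.43 + 7.00 + 7.11 + 6.82 + 7.40) / 7 = 6.8843
bias = 6.8843 − 7.29

bias = −0.406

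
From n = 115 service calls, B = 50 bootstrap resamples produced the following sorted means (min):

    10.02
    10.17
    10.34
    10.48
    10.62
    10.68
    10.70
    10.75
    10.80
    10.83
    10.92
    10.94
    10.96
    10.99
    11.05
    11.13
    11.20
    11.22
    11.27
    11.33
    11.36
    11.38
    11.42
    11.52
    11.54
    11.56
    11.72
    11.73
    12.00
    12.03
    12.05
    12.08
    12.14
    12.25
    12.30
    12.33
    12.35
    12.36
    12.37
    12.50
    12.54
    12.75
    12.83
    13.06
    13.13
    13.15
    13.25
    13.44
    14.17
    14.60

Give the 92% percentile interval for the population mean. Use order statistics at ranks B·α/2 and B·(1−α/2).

α = 0.08; lower rank = 50 × 0.040 = 2; upper rank = 50 × 0.960 = 48.
The 2nd smallest replicate is 10.17; the 48th is 13.44.

(10.17, 13.44)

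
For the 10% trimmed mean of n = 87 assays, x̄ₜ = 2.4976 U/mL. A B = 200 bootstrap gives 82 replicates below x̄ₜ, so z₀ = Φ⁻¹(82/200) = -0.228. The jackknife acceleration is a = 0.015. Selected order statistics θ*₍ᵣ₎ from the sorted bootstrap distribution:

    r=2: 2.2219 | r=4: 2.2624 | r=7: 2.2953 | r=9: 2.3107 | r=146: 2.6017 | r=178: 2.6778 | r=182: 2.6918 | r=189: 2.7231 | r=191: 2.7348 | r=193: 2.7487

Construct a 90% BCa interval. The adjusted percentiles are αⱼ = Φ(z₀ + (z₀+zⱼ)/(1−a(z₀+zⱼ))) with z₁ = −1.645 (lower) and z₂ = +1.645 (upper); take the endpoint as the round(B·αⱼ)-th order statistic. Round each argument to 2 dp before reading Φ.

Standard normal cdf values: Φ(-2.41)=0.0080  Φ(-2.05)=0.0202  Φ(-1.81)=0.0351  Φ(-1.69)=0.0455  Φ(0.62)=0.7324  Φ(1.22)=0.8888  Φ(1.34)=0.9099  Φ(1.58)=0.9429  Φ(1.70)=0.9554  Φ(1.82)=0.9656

Lower: z₀ + z₁ = -0.228 + (-1.645) = -1.873; 1 − a(z₀+z₁) = 1 − (0.015)(-1.873) = 1.0281; argument = -0.228 + (-1.873)/1.0281 = -2.0498 → -2.05.
α₁ = Φ(-2.05) = 0.0202; rank = round(200 × 0.0202) = 4; θ*₍4₎ = 2.2624.
Upper: z₀ + z₂ = 1.417; 1 − a(z₀+z₂) = 0.9787; argument = 1.2198 → 1.22; α₂ = 0.8888; rank = 178; θ*₍178₎ = 2.6778.

(2.2624, 2.6778)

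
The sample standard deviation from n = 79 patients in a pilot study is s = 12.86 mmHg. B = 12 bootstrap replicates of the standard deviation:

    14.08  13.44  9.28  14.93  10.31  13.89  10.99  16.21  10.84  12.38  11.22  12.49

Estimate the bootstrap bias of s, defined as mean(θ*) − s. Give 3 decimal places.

mean(θ*) = (14.08 + 13.44 + 9.28 + 14.93 + 10.31 + 13.89 + 10.99 + 16.21 + 10.84 + 12.38 + 11.22 + 12.49) / 12 = 12.5050
bias = 12.5050 − 12.86

bias = −0.355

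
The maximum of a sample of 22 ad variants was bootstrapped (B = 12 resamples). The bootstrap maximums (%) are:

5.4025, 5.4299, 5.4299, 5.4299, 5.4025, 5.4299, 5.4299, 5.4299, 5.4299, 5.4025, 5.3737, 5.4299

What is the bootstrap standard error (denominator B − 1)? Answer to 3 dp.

Bootstrap SE is the standard deviation of the 12 replicate maximums.
Mean of replicates: (5.4025 + 5.4299 + 5.4299 + 5.4299 + 5.4025 + 5.4299 + 5.4299 + 5.4299 + 5.4299 + 5.4025 + 5.3737 + 5.4299) / 12 = 65.02040 / 12 = 5.41837
Sum of squared deviations: (−0.01587)² + (+0.01153)² + (+0.01153)² + (+0.01153)² + (−0.01587)² + (+0.01153)² + (+0.01153)² + (+0.01153)² + (+0.01153)² + (−0.01587)² + (−0.04467)² + (+0.01153)² = 0.00381
Variance = 0.00381 / 11 = 0.00035
SE* = √0.00035

SE* = 0.019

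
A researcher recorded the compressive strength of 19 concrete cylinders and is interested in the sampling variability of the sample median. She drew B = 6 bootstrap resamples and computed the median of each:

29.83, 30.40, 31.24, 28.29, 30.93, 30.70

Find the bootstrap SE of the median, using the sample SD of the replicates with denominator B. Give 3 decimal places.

Bootstrap SE is the standard deviation of the 6 replicate medians.
Mean of replicates: (29.83 + 30.40 + 31.24 + 28.29 + 30.93 + 30.70) / 6 = 181.3900 / 6 = 30.2317
Sum of squared deviations: (−0.4017)² + (+0.1683)² + (+1.0083)² + (−1.9417)² + (+0.6983)² + (+0.4683)² = 5.6835
Variance = 5.6835 / 6 = 0.9472
SE* = √0.9472

SE* = 0.973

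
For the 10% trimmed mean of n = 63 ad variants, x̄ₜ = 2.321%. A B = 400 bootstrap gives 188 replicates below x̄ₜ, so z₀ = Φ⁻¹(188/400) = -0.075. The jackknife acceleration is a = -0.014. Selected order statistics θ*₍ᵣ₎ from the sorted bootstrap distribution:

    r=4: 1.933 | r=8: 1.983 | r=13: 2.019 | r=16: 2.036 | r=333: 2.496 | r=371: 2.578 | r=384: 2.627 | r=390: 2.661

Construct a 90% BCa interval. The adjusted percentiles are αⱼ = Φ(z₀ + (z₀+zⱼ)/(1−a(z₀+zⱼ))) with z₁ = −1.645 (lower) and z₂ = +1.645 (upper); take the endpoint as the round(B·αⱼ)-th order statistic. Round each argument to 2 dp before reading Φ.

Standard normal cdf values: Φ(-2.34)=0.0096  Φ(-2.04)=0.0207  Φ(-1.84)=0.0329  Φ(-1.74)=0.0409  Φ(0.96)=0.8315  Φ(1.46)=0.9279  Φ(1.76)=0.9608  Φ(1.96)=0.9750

(2.019, 2.578)

Lower: z₀ + z₁ = -0.075 + (-1.645) = -1.720; 1 − a(z₀+z₁) = 1 − (-0.014)(-1.720) = 0.9759; argument = -0.075 + (-1.720)/0.9759 = -1.8374 → -1.84.
α₁ = Φ(-1.84) = 0.0329; rank = round(400 × 0.0329) = 13; θ*₍13₎ = 2.019.
Upper: z₀ + z₂ = 1.570; 1 − a(z₀+z₂) = 1.0220; argument = 1.4612 → 1.46; α₂ = 0.9279; rank = 371; θ*₍371₎ = 2.578.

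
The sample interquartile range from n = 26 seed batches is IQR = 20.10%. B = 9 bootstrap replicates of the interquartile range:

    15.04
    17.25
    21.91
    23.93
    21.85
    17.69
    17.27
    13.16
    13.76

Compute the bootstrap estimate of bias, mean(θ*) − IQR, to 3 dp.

bias = −2.116

mean(θ*) = (15.04 + 17.25 + 21.91 + 23.93 + 21.85 + 17.69 + 17.27 + 13.16 + 13.76) / 9 = 17.9844
bias = 17.9844 − 20.10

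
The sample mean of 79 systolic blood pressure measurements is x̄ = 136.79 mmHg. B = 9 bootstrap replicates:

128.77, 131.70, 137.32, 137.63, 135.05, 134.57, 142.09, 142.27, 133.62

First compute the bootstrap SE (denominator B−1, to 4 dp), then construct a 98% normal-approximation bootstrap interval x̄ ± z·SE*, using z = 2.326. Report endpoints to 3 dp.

Mean of replicates = 135.8911; sum of squared deviations = 160.0683; SE* = √(160.0683/8) = 4.4731
Margin = 2.326 × 4.4731 = 10.4044
Interval: 136.79 ± 10.4044

(126.386, 147.194)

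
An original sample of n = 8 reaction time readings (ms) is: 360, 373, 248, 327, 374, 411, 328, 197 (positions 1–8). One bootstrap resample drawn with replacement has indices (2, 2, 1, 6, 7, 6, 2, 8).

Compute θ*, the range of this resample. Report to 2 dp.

θ* = 214.00

Resample values: 373, 373, 360, 411, 328, 411, 373, 197.
Range = 411 − 197 = 214.00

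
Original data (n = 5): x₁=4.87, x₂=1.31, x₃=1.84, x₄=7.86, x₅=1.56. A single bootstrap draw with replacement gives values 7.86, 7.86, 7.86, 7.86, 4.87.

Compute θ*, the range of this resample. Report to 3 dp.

θ* = 2.990

Range = 7.86 − 4.87 = 2.990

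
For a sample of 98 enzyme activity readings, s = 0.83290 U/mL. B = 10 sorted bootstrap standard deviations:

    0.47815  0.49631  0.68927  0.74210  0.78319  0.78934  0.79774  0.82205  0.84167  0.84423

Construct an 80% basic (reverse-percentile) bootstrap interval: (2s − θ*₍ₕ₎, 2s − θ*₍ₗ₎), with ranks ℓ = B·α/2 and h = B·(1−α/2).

Percentile endpoints at ranks 1 and 9: θ*₍1₎ = 0.47815, θ*₍9₎ = 0.84167.
Basic interval reflects these around s:
  lower = 2 × 0.83290 − 0.84167 = 0.82413
  upper = 2 × 0.83290 − 0.47815 = 1.18765

(0.82413, 1.18765)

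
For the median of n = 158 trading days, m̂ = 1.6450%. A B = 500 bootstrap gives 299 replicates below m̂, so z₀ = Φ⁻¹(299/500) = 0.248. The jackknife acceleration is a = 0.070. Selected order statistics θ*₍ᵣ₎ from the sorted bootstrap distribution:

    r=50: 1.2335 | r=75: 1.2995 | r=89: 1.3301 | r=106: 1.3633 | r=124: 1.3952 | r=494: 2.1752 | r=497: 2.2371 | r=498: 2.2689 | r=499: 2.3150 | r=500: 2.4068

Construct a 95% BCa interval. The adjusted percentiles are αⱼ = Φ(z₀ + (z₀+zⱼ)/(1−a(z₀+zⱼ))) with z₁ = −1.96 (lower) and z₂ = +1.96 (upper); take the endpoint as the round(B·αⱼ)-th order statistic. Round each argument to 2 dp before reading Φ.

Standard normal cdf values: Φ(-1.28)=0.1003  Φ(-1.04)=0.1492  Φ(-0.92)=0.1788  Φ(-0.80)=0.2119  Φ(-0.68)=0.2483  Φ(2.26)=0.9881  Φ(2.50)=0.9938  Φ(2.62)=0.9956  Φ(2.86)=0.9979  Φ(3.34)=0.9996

(1.2335, 2.3150)

Lower: z₀ + z₁ = 0.248 + (-1.960) = -1.712; 1 − a(z₀+z₁) = 1 − (0.070)(-1.712) = 1.1198; argument = 0.248 + (-1.712)/1.1198 = -1.2808 → -1.28.
α₁ = Φ(-1.28) = 0.1003; rank = round(500 × 0.1003) = 50; θ*₍50₎ = 1.2335.
Upper: z₀ + z₂ = 2.208; 1 − a(z₀+z₂) = 0.8454; argument = 2.8597 → 2.86; α₂ = 0.9979; rank = 499; θ*₍499₎ = 2.3150.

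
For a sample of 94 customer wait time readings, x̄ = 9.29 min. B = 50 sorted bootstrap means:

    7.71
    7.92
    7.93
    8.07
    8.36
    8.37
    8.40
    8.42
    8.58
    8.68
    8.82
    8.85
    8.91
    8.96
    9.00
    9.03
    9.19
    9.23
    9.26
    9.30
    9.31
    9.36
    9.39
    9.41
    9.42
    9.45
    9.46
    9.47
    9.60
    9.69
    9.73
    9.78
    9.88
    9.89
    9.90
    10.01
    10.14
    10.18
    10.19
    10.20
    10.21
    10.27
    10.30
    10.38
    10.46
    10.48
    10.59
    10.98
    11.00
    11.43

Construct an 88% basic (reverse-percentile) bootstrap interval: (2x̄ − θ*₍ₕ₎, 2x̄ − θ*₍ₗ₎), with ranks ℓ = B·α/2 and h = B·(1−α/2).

(7.99, 10.65)

Percentile endpoints at ranks 3 and 47: θ*₍3₎ = 7.93, θ*₍47₎ = 10.59.
Basic interval reflects these around x̄:
  lower = 2 × 9.29 − 10.59 = 7.99
  upper = 2 × 9.29 − 7.93 = 10.65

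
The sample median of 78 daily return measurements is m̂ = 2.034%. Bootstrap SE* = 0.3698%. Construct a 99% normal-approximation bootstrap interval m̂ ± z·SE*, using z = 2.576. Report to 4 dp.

(1.0814, 2.9866)

Margin = 2.576 × 0.3698 = 0.95260
Interval: 2.034 ± 0.95260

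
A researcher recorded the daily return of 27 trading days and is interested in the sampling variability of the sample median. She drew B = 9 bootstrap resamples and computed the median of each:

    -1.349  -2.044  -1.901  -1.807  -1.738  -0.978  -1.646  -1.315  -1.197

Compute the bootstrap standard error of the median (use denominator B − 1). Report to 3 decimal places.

SE* = 0.358

Bootstrap SE is the standard deviation of the 9 replicate medians.
Mean of replicates: ((-1.349) + (-2.044) + (-1.901) + (-1.807) + (-1.738) + (-0.978) + (-1.646) + (-1.315) + (-1.197)) / 9 = -13.9750 / 9 = -1.5528
Sum of squared deviations: (+0.2038)² + (−0.4912)² + (−0.3482)² + (−0.2542)² + (−0.1852)² + (+0.5748)² + (−0.0932)² + (+0.2378)² + (+0.3558)² = 1.0252
Variance = 1.0252 / 8 = 0.1281
SE* = √0.1281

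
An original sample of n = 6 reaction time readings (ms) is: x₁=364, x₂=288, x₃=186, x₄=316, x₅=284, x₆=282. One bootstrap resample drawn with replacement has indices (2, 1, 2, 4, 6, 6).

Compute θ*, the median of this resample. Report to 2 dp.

θ* = 288.00

Resample values: 288, 364, 288, 316, 282, 282.
Sorted: 282, 282, 288, 288, 316, 364
Median = average of the two middle values = 288.00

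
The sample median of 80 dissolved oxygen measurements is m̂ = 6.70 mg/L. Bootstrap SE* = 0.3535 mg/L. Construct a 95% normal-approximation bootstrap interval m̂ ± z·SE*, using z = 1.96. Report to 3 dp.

(6.007, 7.393)

Margin = 1.96 × 0.3535 = 0.6929
Interval: 6.70 ± 0.6929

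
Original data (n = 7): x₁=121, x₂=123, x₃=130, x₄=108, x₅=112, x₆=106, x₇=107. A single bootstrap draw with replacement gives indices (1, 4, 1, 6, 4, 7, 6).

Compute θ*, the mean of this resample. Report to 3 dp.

Resample values: 121, 108, 121, 106, 108, 107, 106.
Mean = (121 + 108 + 121 + 106 + 108 + 107 + 106) / 7 = 777.0 / 7 = 111.000

θ* = 111.000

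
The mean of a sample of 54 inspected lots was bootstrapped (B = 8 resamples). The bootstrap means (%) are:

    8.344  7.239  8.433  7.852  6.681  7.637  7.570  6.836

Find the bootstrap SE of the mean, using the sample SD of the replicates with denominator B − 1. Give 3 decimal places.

Bootstrap SE is the standard deviation of the 8 replicate means.
Mean of replicates: (8.344 + 7.239 + 8.433 + 7.852 + 6.681 + 7.637 + 7.570 + 6.836) / 8 = 60.5920 / 8 = 7.5740
Sum of squared deviations: (+0.7700)² + (−0.3350)² + (+0.8590)² + (+0.2780)² + (−0.8930)² + (+0.0630)² + (−0.0040)² + (−0.7380)² = 2.8664
Variance = 2.8664 / 7 = 0.4095
SE* = √0.4095

SE* = 0.640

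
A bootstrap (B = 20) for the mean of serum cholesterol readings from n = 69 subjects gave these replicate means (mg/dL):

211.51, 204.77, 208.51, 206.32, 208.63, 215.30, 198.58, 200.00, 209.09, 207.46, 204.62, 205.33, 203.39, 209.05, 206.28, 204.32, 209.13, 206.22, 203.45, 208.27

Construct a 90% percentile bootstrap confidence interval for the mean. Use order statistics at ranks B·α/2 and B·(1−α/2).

(198.58, 211.51)

Sorted replicates: 198.58, 200.00, 203.39, 203.45, 204.32, 204.62, 204.77, 205.33, 206.22, 206.28, 206.32, 207.46, 208.27, 208.51, 208.63, 209.05, 209.09, 209.13, 211.51, 215.30
α = 0.10; lower rank = 20 × 0.050 = 1; upper rank = 20 × 0.950 = 19.
The 1st smallest replicate is 198.58; the 19th is 211.51.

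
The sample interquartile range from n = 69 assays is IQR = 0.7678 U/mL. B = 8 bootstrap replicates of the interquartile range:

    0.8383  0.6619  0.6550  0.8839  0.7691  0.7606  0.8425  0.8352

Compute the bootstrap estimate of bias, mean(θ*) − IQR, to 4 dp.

bias = +0.0130

mean(θ*) = (0.8383 + 0.6619 + 0.6550 + 0.8839 + 0.7691 + 0.7606 + 0.8425 + 0.8352) / 8 = 0.78081
bias = 0.78081 − 0.7678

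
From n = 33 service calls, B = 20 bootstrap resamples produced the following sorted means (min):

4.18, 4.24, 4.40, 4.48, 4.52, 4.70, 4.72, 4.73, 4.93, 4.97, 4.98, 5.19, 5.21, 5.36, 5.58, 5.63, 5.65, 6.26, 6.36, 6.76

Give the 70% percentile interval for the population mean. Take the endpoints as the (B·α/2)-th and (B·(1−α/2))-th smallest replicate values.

(4.40, 5.65)

α = 0.30; lower rank = 20 × 0.150 = 3; upper rank = 20 × 0.850 = 17.
The 3rd smallest replicate is 4.40; the 17th is 5.65.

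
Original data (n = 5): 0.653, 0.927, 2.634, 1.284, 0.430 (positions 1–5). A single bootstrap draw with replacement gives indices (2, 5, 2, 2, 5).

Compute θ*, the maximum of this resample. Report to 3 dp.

Resample values: 0.927, 0.430, 0.927, 0.927, 0.430.
Maximum = 0.927

θ* = 0.927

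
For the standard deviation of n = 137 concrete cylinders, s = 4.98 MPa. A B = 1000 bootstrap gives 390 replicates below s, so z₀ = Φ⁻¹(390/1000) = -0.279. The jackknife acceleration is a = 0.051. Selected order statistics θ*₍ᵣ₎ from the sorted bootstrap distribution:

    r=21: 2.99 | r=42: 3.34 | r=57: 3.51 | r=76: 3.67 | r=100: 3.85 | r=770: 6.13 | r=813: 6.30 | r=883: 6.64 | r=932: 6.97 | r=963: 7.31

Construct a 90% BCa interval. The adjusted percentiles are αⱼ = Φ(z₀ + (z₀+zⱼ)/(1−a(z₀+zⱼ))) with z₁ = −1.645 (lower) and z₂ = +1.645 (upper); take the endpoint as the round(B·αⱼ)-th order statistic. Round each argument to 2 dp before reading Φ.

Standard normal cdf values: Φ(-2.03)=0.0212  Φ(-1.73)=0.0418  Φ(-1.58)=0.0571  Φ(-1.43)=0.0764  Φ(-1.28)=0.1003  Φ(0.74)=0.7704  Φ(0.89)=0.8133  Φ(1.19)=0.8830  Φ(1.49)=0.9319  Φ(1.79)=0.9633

(2.99, 6.64)

Lower: z₀ + z₁ = -0.279 + (-1.645) = -1.924; 1 − a(z₀+z₁) = 1 − (0.051)(-1.924) = 1.0981; argument = -0.279 + (-1.924)/1.0981 = -2.0311 → -2.03.
α₁ = Φ(-2.03) = 0.0212; rank = round(1000 × 0.0212) = 21; θ*₍21₎ = 2.99.
Upper: z₀ + z₂ = 1.366; 1 − a(z₀+z₂) = 0.9303; argument = 1.1893 → 1.19; α₂ = 0.8830; rank = 883; θ*₍883₎ = 6.64.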